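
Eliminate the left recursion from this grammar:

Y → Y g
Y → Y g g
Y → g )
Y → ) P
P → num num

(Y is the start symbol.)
Y → g ) Y'
Y → ) P Y'
Y' → g Y'
Y' → g g Y'
Y' → ε
P → num num

Y is directly left-recursive. The standard transformation for
  A → A α₁ | ... | A α_m | β₁ | ... | β_n
is
  A  → β₁ A' | ... | β_n A'
  A' → α₁ A' | ... | α_m A' | ε

Y → g ) becomes Y → g ) Y'
Y → ) P becomes Y → ) P Y'
Y → Y g becomes Y' → g Y'
Y → Y g g becomes Y' → g g Y'
Add Y' → ε

Productions for other non-terminals are unchanged:
  P → num num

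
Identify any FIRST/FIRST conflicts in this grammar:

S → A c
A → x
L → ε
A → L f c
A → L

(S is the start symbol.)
FIRST sets of the non-terminals at (or reachable through a nullable prefix from) the front of some alternative:
  FIRST(L) = { ε }

Productions for A:
  A → x: FIRST = { 'x' }
  A → L f c: FIRST = { 'f' }
  A → L: FIRST = { ε }
S, L have only one production, so no FIRST/FIRST conflict is possible there.

All alternatives of each non-terminal have pairwise disjoint FIRST sets.

Answer: No FIRST/FIRST conflicts.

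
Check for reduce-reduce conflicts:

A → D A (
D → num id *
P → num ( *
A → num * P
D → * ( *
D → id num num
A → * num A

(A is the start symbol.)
Augment with A' → A and build the canonical LR(0) collection (I0 = CLOSURE({[A' → . A]}), then GOTO on every symbol after a dot until no new states appear). It has 21 states:
  I0: { [A → . * num A], [A → . D A (], [A → . num * P], [A' → . A], [D → . * ( *], [D → . id num num], [D → . num id *] }  — shift
  I1: { [A → * . num A], [D → * . ( *] }  — shift
  I2: { [A' → A .] }  — accept
  I3: { [A → . * num A], [A → . D A (], [A → . num * P], [A → D . A (], [D → . * ( *], [D → . id num num], [D → . num id *] }  — shift
  I4: { [D → id . num num] }  — shift
  I5: { [A → num . * P], [D → num . id *] }  — shift
  I6: { [A → num * . P], [P → . num ( *] }  — shift
  I7: { [D → num id . *] }  — shift
  I8: { [D → num id * .] }  — reduce
  I9: { [A → num * P .] }  — reduce
  I10: { [P → num . ( *] }  — shift
  I11: { [P → num ( . *] }  — shift
  I12: { [P → num ( * .] }  — reduce
  I13: { [D → id num . num] }  — shift
  I14: { [D → id num num .] }  — reduce
  I15: { [A → D A . (] }  — shift
  I16: { [A → D A ( .] }  — reduce
  I17: { [D → * ( . *] }  — shift
  I18: { [A → * num . A], [A → . * num A], [A → . D A (], [A → . num * P], [D → . * ( *], [D → . id num num], [D → . num id *] }  — shift
  I19: { [A → * num A .] }  — reduce
  I20: { [D → * ( * .] }  — reduce

No state contains more than one complete item.

Answer: No reduce-reduce conflicts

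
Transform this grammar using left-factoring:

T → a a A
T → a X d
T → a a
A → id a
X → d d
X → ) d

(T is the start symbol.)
Left-factoring transforms A → αβ₁ | αβ₂ into A → αA' and A' → β₁ | β₂
(α is the longest common prefix among the alternatives). Repeat until
no nonterminal has two alternatives with a common prefix.

Round 1: T has alternatives sharing prefix 'a'. Introduce T': T → a T'
  Add: T' → a A
  Add: T' → X d
  Add: T' → a

Round 2: T' has alternatives sharing prefix 'a'. Introduce T'': T' → a T''
  Add: T'' → A
  Add: T'' → ε

No remaining common prefixes — done.

Resulting grammar:
T → a T'
T' → a T''
T'' → A
T'' → ε
T' → X d
A → id a
X → d d
X → ) d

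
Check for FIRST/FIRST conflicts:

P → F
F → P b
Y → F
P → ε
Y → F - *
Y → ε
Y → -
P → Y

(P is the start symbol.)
Yes. P → F / P → Y on { '-', 'b' }; P → ε / P → Y on { ε }; Y → F / Y → F '-' '*' on { '-', 'b' }; Y → F / Y → '-' on { '-' }; Y → F '-' '*' / Y → '-' on { '-' }

A FIRST/FIRST conflict occurs when two productions N → α and N → β for the same non-terminal have FIRST(α) ∩ FIRST(β) ≠ ∅ (with ε ∈ FIRST of a nullable right-hand side, so two nullable alternatives also conflict).

FIRST sets of the non-terminals at (or reachable through a nullable prefix from) the front of some alternative:
  FIRST(F) = { '-', 'b' }
  FIRST(Y) = { '-', 'b', ε }

Productions for P:
  P → F: FIRST = { '-', 'b' }
  P → ε: FIRST = { ε }
  P → Y: FIRST = { '-', 'b', ε }
Productions for Y:
  Y → F: FIRST = { '-', 'b' }
  Y → F - *: FIRST = { '-', 'b' }
  Y → ε: FIRST = { ε }
  Y → -: FIRST = { '-' }
F has only one production, so no FIRST/FIRST conflict is possible there.

Conflict for P: P → F and P → Y
  Overlap: { '-', 'b' }
Conflict for P: P → ε and P → Y
  Overlap: { ε }
Conflict for Y: Y → F and Y → F - *
  Overlap: { '-', 'b' }
Conflict for Y: Y → F and Y → -
  Overlap: { '-' }
Conflict for Y: Y → F - * and Y → -
  Overlap: { '-' }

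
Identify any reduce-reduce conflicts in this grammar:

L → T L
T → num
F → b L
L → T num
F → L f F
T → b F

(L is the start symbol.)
Yes — I12: [L → T num .] vs [T → num .]

Augment with L' → L and build the canonical LR(0) collection (I0 = CLOSURE({[L' → . L]}), then GOTO on every symbol after a dot until no new states appear). It has 13 states:
  I0: { [L → . T L], [L → . T num], [L' → . L], [T → . b F], [T → . num] }  — shift
  I1: { [L' → L .] }  — accept
  I2: { [L → . T L], [L → . T num], [L → T . L], [L → T . num], [T → . b F], [T → . num] }  — shift
  I3: { [F → . L f F], [F → . b L], [L → . T L], [L → . T num], [T → . b F], [T → . num], [T → b . F] }  — shift
  I4: { [T → num .] }  — reduce
  I5: { [T → b F .] }  — reduce
  I6: { [F → L . f F] }  — shift
  I7: { [F → . L f F], [F → . b L], [F → b . L], [L → . T L], [L → . T num], [T → . b F], [T → . num], [T → b . F] }  — shift
  I8: { [F → L . f F], [F → b L .] }  — shift, reduce
  I9: { [F → . L f F], [F → . b L], [F → L f . F], [L → . T L], [L → . T num], [T → . b F], [T → . num] }  — shift
  I10: { [F → L f F .] }  — reduce
  I11: { [L → T L .] }  — reduce
  I12: { [L → T num .], [T → num .] }  — 2 reduces

I12 contains complete items [L → T num .], [T → num .] — reduce-reduce conflict.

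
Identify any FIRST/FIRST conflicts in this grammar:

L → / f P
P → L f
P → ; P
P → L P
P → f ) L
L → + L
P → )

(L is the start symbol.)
A FIRST/FIRST conflict occurs when two productions N → α and N → β for the same non-terminal have FIRST(α) ∩ FIRST(β) ≠ ∅ (with ε ∈ FIRST of a nullable right-hand side, so two nullable alternatives also conflict).

FIRST sets of the non-terminals at (or reachable through a nullable prefix from) the front of some alternative:
  FIRST(L) = { '+', '/' }

Productions for L:
  L → / f P: FIRST = { '/' }
  L → + L: FIRST = { '+' }
Productions for P:
  P → L f: FIRST = { '+', '/' }
  P → ; P: FIRST = { ';' }
  P → L P: FIRST = { '+', '/' }
  P → f ) L: FIRST = { 'f' }
  P → ): FIRST = { ')' }

Conflict for P: P → L f and P → L P
  Overlap: { '+', '/' }

Answer: Yes. P → L f / P → L P on { '+', '/' }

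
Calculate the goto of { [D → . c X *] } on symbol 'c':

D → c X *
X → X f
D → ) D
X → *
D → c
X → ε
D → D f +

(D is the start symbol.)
{ [D → c . X *], [X → . *], [X → . X f], [X → .] }

GOTO(I, 'c') = CLOSURE({ [A → αX.β] : [A → α.Xβ] ∈ I, X = 'c' })

Items with dot before 'c', with the dot advanced:
  [D → . c X *] → [D → c . X *]
Closure of the advanced items:
  [D → c . X *] has the dot before X: add [X → . X f], [X → . *], [X → .]

GOTO = { [D → c . X *], [X → . *], [X → . X f], [X → .] }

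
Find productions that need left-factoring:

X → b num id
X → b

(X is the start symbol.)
Left-factoring is needed when two productions for the same non-terminal
share a common prefix on the right-hand side.

Productions for X:
  X → b num id
  X → b

Found common prefix 'b' in productions for X

Answer: Yes, X has productions with common prefix 'b'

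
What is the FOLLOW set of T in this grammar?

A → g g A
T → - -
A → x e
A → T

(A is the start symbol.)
To compute FOLLOW(T), find every occurrence of T on a right-hand side N → α T β: add FIRST(β) \ {ε}, and if β is empty or nullable also add FOLLOW(N). Iterate to a fixed point.

In A → T: T is at the end, add FOLLOW(A)

The FOLLOW sets referred to above (computed the same way, to a fixed point):
  FOLLOW(A) = { $ }

Taking the union: FOLLOW(T) = { $ }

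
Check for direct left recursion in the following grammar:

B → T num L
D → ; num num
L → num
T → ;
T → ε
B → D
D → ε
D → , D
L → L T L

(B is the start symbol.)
Yes, L is left-recursive

Direct left recursion occurs when N → N α for some non-terminal N (the right-hand side begins with the left-hand side itself).

B → T num L: starts with T
D → ; num num: starts with ';'
L → num: starts with num
T → ;: starts with ';'
T → ε: starts with ε
B → D: starts with D
D → ε: starts with ε
D → , D: starts with ','
L → L T L: LEFT RECURSIVE (starts with L)

The grammar has direct left recursion on: L.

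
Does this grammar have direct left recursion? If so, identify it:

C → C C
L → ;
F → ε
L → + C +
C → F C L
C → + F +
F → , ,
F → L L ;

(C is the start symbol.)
C → C C: LEFT RECURSIVE (starts with C)
L → ;: starts with ';'
F → ε: starts with ε
L → + C +: starts with '+'
C → F C L: starts with F
C → + F +: starts with '+'
F → , ,: starts with ','
F → L L ;: starts with L

The grammar has direct left recursion on: C.

Answer: Yes, C is left-recursive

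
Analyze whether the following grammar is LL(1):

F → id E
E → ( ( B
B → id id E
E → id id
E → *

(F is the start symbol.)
Yes, the grammar is LL(1).

A grammar is LL(1) if for each non-terminal N with multiple productions, the predict sets of those productions are pairwise disjoint, where PREDICT(N → α) = (FIRST(α) \ {ε}) ∪ (FOLLOW(N) if α ⇒* ε).

For E:
  PREDICT(E → '(' '(' B) = { '(' }
  PREDICT(E → id id) = { 'id' }
  PREDICT(E → '*') = { '*' }
F, B have a single production, so nothing to check there.

All predict sets are disjoint. The grammar IS LL(1).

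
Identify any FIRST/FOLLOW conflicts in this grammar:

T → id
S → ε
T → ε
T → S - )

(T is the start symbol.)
No FIRST/FOLLOW conflicts.

Nullable non-terminals: S, T.
FIRST sets used below: FIRST(S) = { ε }
S has a nullable alternative but only one production, so nothing to check.

T: nullable alternative(s) T → ε; FOLLOW(T) = { $ }
  T → id: FIRST \ {ε} = { 'id' } — disjoint from FOLLOW(T)
  T → ε: FIRST \ {ε} = { } — this is the only nullable alternative, skip
  T → S - ): FIRST \ {ε} = { '-' } — disjoint from FOLLOW(T)

No FIRST/FOLLOW conflicts found.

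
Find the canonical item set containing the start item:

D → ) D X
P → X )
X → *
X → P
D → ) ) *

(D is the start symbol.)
First, augment the grammar with D' → D
I₀ = CLOSURE({ [D' → . D] }):
  [D' → . D] has the dot before D: add [D → . ) D X], [D → . ) ) *]
No further items can be added.

I₀ = { [D → . ) ) *], [D → . ) D X], [D' → . D] }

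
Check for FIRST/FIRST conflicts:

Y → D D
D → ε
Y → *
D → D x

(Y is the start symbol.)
A FIRST/FIRST conflict occurs when two productions N → α and N → β for the same non-terminal have FIRST(α) ∩ FIRST(β) ≠ ∅ (with ε ∈ FIRST of a nullable right-hand side, so two nullable alternatives also conflict).

FIRST sets of the non-terminals at (or reachable through a nullable prefix from) the front of some alternative:
  FIRST(D) = { 'x', ε }

Productions for Y:
  Y → D D: FIRST = { 'x', ε }
  Y → *: FIRST = { '*' }
Productions for D:
  D → ε: FIRST = { ε }
  D → D x: FIRST = { 'x' }

All alternatives of each non-terminal have pairwise disjoint FIRST sets.

Answer: No FIRST/FIRST conflicts.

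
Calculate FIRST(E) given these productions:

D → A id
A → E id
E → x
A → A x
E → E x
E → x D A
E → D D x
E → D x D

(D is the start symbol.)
{ 'x' }

FIRST sets of the other non-terminals involved (by the same procedure, iterated to a fixed point):
  FIRST(D) = { 'x' }

From E → x:
  - x is a terminal: add 'x' and stop
From E → E x:
  - E is the symbol being defined: contributes nothing new
    E is not nullable, so stop
From E → x D A:
  - x is a terminal: add 'x' and stop
From E → D D x:
  - D is a non-terminal: add FIRST(D) \ {ε} = { 'x' }
    D is not nullable, so stop
From E → D x D:
  - D is a non-terminal: add FIRST(D) \ {ε} = { 'x' }
    D is not nullable, so stop

Collecting: FIRST(E) = { 'x' }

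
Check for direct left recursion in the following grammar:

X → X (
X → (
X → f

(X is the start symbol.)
Yes, X is left-recursive

Direct left recursion occurs when N → N α for some non-terminal N (the right-hand side begins with the left-hand side itself).

X → X (: LEFT RECURSIVE (starts with X)
X → (: starts with '('
X → f: starts with f

The grammar has direct left recursion on: X.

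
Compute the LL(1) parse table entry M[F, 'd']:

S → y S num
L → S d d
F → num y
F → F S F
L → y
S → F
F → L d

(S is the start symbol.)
Empty (error entry)

To find M[F, 'd'], we find productions for F where 'd' is in the predict set (PREDICT(N → α) = (FIRST(α) \ {ε}) ∪ (FOLLOW(N) if α ⇒* ε)).

Relevant sets:
  FIRST(F) = { 'num', 'y' }
  FIRST(L) = { 'num', 'y' }

F → num y: PREDICT = { 'num' }
F → F S F: PREDICT = { 'num', 'y' }
F → L d: PREDICT = { 'num', 'y' }

M[F, 'd'] is empty (no production applies)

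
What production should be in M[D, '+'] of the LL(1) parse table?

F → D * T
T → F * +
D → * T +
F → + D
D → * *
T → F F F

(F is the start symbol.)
To find M[D, '+'], we find productions for D where '+' is in the predict set (PREDICT(N → α) = (FIRST(α) \ {ε}) ∪ (FOLLOW(N) if α ⇒* ε)).

D → * T +: PREDICT = { '*' }
D → * *: PREDICT = { '*' }

M[D, '+'] is empty (no production applies)

Answer: Empty (error entry)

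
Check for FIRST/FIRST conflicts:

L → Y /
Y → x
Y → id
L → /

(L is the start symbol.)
A FIRST/FIRST conflict occurs when two productions N → α and N → β for the same non-terminal have FIRST(α) ∩ FIRST(β) ≠ ∅ (with ε ∈ FIRST of a nullable right-hand side, so two nullable alternatives also conflict).

FIRST sets of the non-terminals at (or reachable through a nullable prefix from) the front of some alternative:
  FIRST(Y) = { 'id', 'x' }

Productions for L:
  L → Y /: FIRST = { 'id', 'x' }
  L → /: FIRST = { '/' }
Productions for Y:
  Y → x: FIRST = { 'x' }
  Y → id: FIRST = { 'id' }

All alternatives of each non-terminal have pairwise disjoint FIRST sets.

Answer: No FIRST/FIRST conflicts.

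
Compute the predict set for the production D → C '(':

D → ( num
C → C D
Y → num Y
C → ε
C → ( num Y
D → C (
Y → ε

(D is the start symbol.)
{ '(' }

PREDICT(D → C '(') = (FIRST(RHS) \ {ε}) ∪ (FOLLOW(D) if ε ∈ FIRST(RHS), i.e. RHS ⇒* ε)
FIRST(C) = { '(', ε }
FIRST(C '(') = { '(' }
ε ∉ FIRST(C '('), so FOLLOW(D) is not added.
PREDICT(D → C '(') = { '(' }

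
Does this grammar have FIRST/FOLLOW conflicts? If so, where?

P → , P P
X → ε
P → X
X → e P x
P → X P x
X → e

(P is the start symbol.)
Yes. P → ',' P P with FOLLOW(P) on { ',' }; P → X P x with FOLLOW(P) on { ',', 'e', 'x' }; X → e P x with FOLLOW(X) on { 'e' }; X → e with FOLLOW(X) on { 'e' }

A FIRST/FOLLOW conflict occurs when a non-terminal N has a nullable alternative N → β (β ⇒* ε) and another alternative N → α with FIRST(α) ∩ FOLLOW(N) ≠ ∅: on such a lookahead the parser cannot decide between expanding α and letting N vanish via β.

Nullable non-terminals: P, X.
FIRST sets used below: FIRST(X) = { 'e', ε }, FIRST(P) = { ',', 'e', 'x', ε }

P: nullable alternative(s) P → X; FOLLOW(P) = { $, ',', 'e', 'x' }
  P → , P P: FIRST \ {ε} = { ',' } — overlaps FOLLOW(P) on { ',' }: CONFLICT
  P → X: FIRST \ {ε} = { 'e' } — this is the only nullable alternative, skip
  P → X P x: FIRST \ {ε} = { ',', 'e', 'x' } — overlaps FOLLOW(P) on { ',', 'e', 'x' }: CONFLICT

X: nullable alternative(s) X → ε; FOLLOW(X) = { $, ',', 'e', 'x' }
  X → ε: FIRST \ {ε} = { } — this is the only nullable alternative, skip
  X → e P x: FIRST \ {ε} = { 'e' } — overlaps FOLLOW(X) on { 'e' }: CONFLICT
  X → e: FIRST \ {ε} = { 'e' } — overlaps FOLLOW(X) on { 'e' }: CONFLICT

So the grammar has 4 FIRST/FOLLOW conflicts (marked CONFLICT above).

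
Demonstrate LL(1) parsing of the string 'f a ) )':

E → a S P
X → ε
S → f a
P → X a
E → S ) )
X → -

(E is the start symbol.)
LL(1) parsing maintains a stack (initially the start symbol over $) and the input. At each step: if the stack top is a terminal, match it against the current input token; if it is a non-terminal N, replace it with the RHS of M[N, lookahead] (the unique production whose predict set contains the lookahead).

Stack is shown with the top on the left.

Stack      Input      Action
----------------------------
E $        f a ) ) $  output E → S ) )
S ) ) $    f a ) ) $  output S → f a
f a ) ) $  f a ) ) $  match 'f'
a ) ) $    a ) ) $    match 'a'
) ) $      ) ) $      match ')'
) $        ) $        match ')'
$          $          accept

The string is accepted.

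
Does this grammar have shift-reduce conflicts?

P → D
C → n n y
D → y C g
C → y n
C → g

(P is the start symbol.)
A shift-reduce conflict occurs when an LR(0) state has both:
  - a complete (reduce) item [A → α .] (dot at the end), and
  - a shift item [B → β . c γ] (dot before a terminal).

Augment with P' → P and build the canonical LR(0) collection (I0 = CLOSURE({[P' → . P]}), then GOTO on every symbol after a dot until no new states appear). It has 12 states:
  I0: { [D → . y C g], [P → . D], [P' → . P] }  — shift
  I1: { [P → D .] }  — reduce
  I2: { [P' → P .] }  — accept
  I3: { [C → . g], [C → . n n y], [C → . y n], [D → y . C g] }  — shift
  I4: { [D → y C . g] }  — shift
  I5: { [C → g .] }  — reduce
  I6: { [C → n . n y] }  — shift
  I7: { [C → y . n] }  — shift
  I8: { [C → y n .] }  — reduce
  I9: { [C → n n . y] }  — shift
  I10: { [C → n n y .] }  — reduce
  I11: { [D → y C g .] }  — reduce

No state contains both a complete item and a shift item.

Answer: No shift-reduce conflicts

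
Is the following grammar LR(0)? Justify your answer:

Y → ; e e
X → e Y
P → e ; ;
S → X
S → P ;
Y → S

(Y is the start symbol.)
Augment with Y' → Y and build the canonical LR(0) collection (I0 = CLOSURE({[Y' → . Y]}), then GOTO on every symbol after a dot until no new states appear). It has 13 states:
  I0: { [P → . e ; ;], [S → . P ;], [S → . X], [X → . e Y], [Y → . ; e e], [Y → . S], [Y' → . Y] }  — shift
  I1: { [Y → ; . e e] }  — shift
  I2: { [S → P . ;] }  — shift
  I3: { [Y → S .] }  — reduce
  I4: { [S → X .] }  — reduce
  I5: { [Y' → Y .] }  — accept
  I6: { [P → . e ; ;], [P → e . ; ;], [S → . P ;], [S → . X], [X → . e Y], [X → e . Y], [Y → . ; e e], [Y → . S] }  — shift
  I7: { [P → e ; . ;], [Y → ; . e e] }  — shift
  I8: { [X → e Y .] }  — reduce
  I9: { [P → e ; ; .] }  — reduce
  I10: { [Y → ; e . e] }  — shift
  I11: { [Y → ; e e .] }  — reduce
  I12: { [S → P ; .] }  — reduce

Every state is either a pure shift/goto state or contains exactly one complete item and nothing to shift — no conflicts. The grammar is LR(0).

Answer: Yes, the grammar is LR(0)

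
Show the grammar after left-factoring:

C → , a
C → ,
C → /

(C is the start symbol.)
C → , C'
C' → a
C' → ε
C → /

Left-factoring transforms A → αβ₁ | αβ₂ into A → αA' and A' → β₁ | β₂
(α is the longest common prefix among the alternatives). Repeat until
no nonterminal has two alternatives with a common prefix.

Round 1: C has alternatives sharing prefix ','. Introduce C': C → , C'
  Add: C' → a
  Add: C' → ε

No remaining common prefixes — done.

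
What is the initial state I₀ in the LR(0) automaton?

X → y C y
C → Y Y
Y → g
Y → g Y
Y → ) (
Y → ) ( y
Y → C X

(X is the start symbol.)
{ [X → . y C y], [X' → . X] }

First, augment the grammar with X' → X
I₀ = CLOSURE({ [X' → . X] }):
  [X' → . X] has the dot before X: add [X → . y C y]
No further items can be added.

I₀ = { [X → . y C y], [X' → . X] }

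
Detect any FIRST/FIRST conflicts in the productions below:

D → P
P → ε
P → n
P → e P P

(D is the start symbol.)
No FIRST/FIRST conflicts.

Productions for P:
  P → ε: FIRST = { ε }
  P → n: FIRST = { 'n' }
  P → e P P: FIRST = { 'e' }
D has only one production, so no FIRST/FIRST conflict is possible there.

All alternatives of each non-terminal have pairwise disjoint FIRST sets.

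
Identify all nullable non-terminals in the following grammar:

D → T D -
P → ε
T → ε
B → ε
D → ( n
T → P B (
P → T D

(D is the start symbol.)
ε-productions: P → ε, T → ε, B → ε
So P, T, B are immediately nullable.
No further non-terminal can be added: every production for the remaining non-terminals contains a terminal or a non-nullable non-terminal.
Nullable = { 'B', 'P', 'T' }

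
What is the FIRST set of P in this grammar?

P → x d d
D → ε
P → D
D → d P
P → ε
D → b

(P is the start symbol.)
FIRST sets of the other non-terminals involved (by the same procedure, iterated to a fixed point):
  FIRST(D) = { 'b', 'd', ε }

From P → x d d:
  - x is a terminal: add 'x' and stop
From P → D:
  - D is a non-terminal: add FIRST(D) \ {ε} = { 'b', 'd' }
    D is nullable and nothing follows, so the whole right-hand side can vanish: ε ∈ FIRST(P)
From P → ε:
  - ε-production, so ε ∈ FIRST(P)

Collecting: FIRST(P) = { 'b', 'd', 'x', ε }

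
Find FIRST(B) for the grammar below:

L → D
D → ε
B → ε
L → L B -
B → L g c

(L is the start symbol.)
To compute FIRST(B), examine every production with B on the left-hand side, reading each right-hand side left to right until a non-nullable symbol is reached.

FIRST sets of the other non-terminals involved (by the same procedure, iterated to a fixed point):
  FIRST(L) = { '-', 'g', ε }

From B → ε:
  - ε-production, so ε ∈ FIRST(B)
From B → L g c:
  - L is a non-terminal: add FIRST(L) \ {ε} = { '-', 'g' }
    L is nullable, so continue to the next symbol
  - g is a terminal: add 'g' and stop

Collecting: FIRST(B) = { '-', 'g', ε }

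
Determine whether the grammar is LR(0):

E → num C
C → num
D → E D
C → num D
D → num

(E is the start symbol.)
No. Shift-reduce conflict between [C → num .] and [D → . num]

A grammar is LR(0) if no state in the canonical LR(0) collection has:
  - both a shift item (dot before a terminal) and a complete item (shift-reduce conflict), or
  - two or more complete items (reduce-reduce conflict; the accept item [E' → E .] counts as a complete item here).

Augment with E' → E and build the canonical LR(0) collection (I0 = CLOSURE({[E' → . E]}), then GOTO on every symbol after a dot until no new states appear). It has 9 states:
  I0: { [E → . num C], [E' → . E] }  — shift
  I1: { [E' → E .] }  — accept
  I2: { [C → . num D], [C → . num], [E → num . C] }  — shift
  I3: { [E → num C .] }  — reduce
  I4: { [C → num . D], [C → num .], [D → . E D], [D → . num], [E → . num C] }  — shift, reduce
  I5: { [C → num D .] }  — reduce
  I6: { [D → . E D], [D → . num], [D → E . D], [E → . num C] }  — shift
  I7: { [C → . num D], [C → . num], [D → num .], [E → num . C] }  — shift, reduce
  I8: { [D → E D .] }  — reduce

Conflict in state I4:
  Shift-reduce conflict between [C → num .] and [D → . num]
So the grammar is NOT LR(0).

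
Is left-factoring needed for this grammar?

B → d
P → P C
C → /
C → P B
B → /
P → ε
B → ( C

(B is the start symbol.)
No, left-factoring is not needed

Left-factoring is needed when two productions for the same non-terminal
share a common prefix on the right-hand side.

Productions for B:
  B → d
  B → /
  B → ( C
Productions for P:
  P → P C
  P → ε
Productions for C:
  C → /
  C → P B

No common prefixes found.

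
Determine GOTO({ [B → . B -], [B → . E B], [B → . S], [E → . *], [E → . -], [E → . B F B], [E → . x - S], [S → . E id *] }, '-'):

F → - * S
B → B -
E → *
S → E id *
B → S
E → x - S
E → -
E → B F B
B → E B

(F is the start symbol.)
{ [E → - .] }

GOTO(I, '-') = CLOSURE({ [A → αX.β] : [A → α.Xβ] ∈ I, X = '-' })

Items with dot before '-', with the dot advanced:
  [E → . -] → [E → - .]
Closure adds nothing (no advanced item has the dot before a non-terminal).

GOTO = { [E → - .] }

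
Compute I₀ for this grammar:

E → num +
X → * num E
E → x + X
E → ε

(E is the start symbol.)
First, augment the grammar with E' → E
I₀ = CLOSURE({ [E' → . E] }):
  [E' → . E] has the dot before E: add [E → . num +], [E → . x + X], [E → .]
No further items can be added.

I₀ = { [E → . num +], [E → . x + X], [E → .], [E' → . E] }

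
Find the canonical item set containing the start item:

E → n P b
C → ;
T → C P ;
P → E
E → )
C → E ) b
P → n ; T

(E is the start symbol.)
{ [E → . )], [E → . n P b], [E' → . E] }

First, augment the grammar with E' → E
I₀ = CLOSURE({ [E' → . E] }):
  [E' → . E] has the dot before E: add [E → . n P b], [E → . )]
No further items can be added.

I₀ = { [E → . )], [E → . n P b], [E' → . E] }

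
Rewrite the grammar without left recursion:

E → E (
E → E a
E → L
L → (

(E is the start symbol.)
E → L E'
E' → ( E'
E' → a E'
E' → ε
L → (

E is directly left-recursive. The standard transformation for
  A → A α₁ | ... | A α_m | β₁ | ... | β_n
is
  A  → β₁ A' | ... | β_n A'
  A' → α₁ A' | ... | α_m A' | ε

E → L becomes E → L E'
E → E ( becomes E' → ( E'
E → E a becomes E' → a E'
Add E' → ε

Productions for other non-terminals are unchanged:
  L → (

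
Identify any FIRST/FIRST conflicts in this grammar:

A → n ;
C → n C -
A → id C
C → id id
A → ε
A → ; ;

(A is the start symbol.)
No FIRST/FIRST conflicts.

Productions for A:
  A → n ;: FIRST = { 'n' }
  A → id C: FIRST = { 'id' }
  A → ε: FIRST = { ε }
  A → ; ;: FIRST = { ';' }
Productions for C:
  C → n C -: FIRST = { 'n' }
  C → id id: FIRST = { 'id' }

All alternatives of each non-terminal have pairwise disjoint FIRST sets.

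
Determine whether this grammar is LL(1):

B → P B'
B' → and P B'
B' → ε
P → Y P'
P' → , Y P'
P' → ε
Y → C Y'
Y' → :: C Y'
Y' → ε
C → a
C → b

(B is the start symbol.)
A grammar is LL(1) if for each non-terminal N with multiple productions, the predict sets of those productions are pairwise disjoint, where PREDICT(N → α) = (FIRST(α) \ {ε}) ∪ (FOLLOW(N) if α ⇒* ε).

Relevant sets:
  FOLLOW(B') = { $ }
  FOLLOW(P') = { $, 'and' }
  FOLLOW(Y') = { $, ',', 'and' }

For B':
  PREDICT(B' → and P B') = { 'and' }
  PREDICT(B' → ε) = { $ }
For P':
  PREDICT(P' → ',' Y P') = { ',' }
  PREDICT(P' → ε) = { $, 'and' }
For Y':
  PREDICT(Y' → :: C Y') = { '::' }
  PREDICT(Y' → ε) = { $, ',', 'and' }
For C:
  PREDICT(C → a) = { 'a' }
  PREDICT(C → b) = { 'b' }
B, P, Y have a single production, so nothing to check there.

All predict sets are disjoint. The grammar IS LL(1).

Answer: Yes, the grammar is LL(1).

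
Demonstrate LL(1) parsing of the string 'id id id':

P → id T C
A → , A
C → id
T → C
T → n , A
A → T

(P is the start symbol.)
Stack is shown with the top on the left.

Stack     Input       Action
----------------------------
P $       id id id $  output P → id T C
id T C $  id id id $  match 'id'
T C $     id id $     output T → C
C C $     id id $     output C → id
id C $    id id $     match 'id'
C $       id $        output C → id
id $      id $        match 'id'
$         $           accept

The string is accepted.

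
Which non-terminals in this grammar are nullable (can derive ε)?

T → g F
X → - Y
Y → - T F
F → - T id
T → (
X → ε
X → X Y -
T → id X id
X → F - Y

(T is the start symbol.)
{ 'X' }

ε-productions: X → ε
So X is immediately nullable.
No further non-terminal can be added: every production for the remaining non-terminals contains a terminal or a non-nullable non-terminal.
Nullable = { 'X' }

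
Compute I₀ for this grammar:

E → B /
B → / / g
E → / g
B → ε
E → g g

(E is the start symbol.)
{ [B → . / / g], [B → .], [E → . / g], [E → . B /], [E → . g g], [E' → . E] }

First, augment the grammar with E' → E
I₀ = CLOSURE({ [E' → . E] }):
  [E' → . E] has the dot before E: add [E → . B /], [E → . / g], [E → . g g]
  [E → . B /] has the dot before B: add [B → . / / g], [B → .]
No further items can be added.

I₀ = { [B → . / / g], [B → .], [E → . / g], [E → . B /], [E → . g g], [E' → . E] }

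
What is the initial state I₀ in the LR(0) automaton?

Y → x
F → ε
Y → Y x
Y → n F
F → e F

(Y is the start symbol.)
{ [Y → . Y x], [Y → . n F], [Y → . x], [Y' → . Y] }

First, augment the grammar with Y' → Y
I₀ = CLOSURE({ [Y' → . Y] }):
  [Y' → . Y] has the dot before Y: add [Y → . x], [Y → . Y x], [Y → . n F]
No further items can be added.

I₀ = { [Y → . Y x], [Y → . n F], [Y → . x], [Y' → . Y] }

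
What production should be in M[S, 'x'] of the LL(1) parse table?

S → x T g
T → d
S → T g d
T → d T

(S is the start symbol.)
S → x T g

To find M[S, 'x'], we find productions for S where 'x' is in the predict set (PREDICT(N → α) = (FIRST(α) \ {ε}) ∪ (FOLLOW(N) if α ⇒* ε)).

Relevant sets:
  FIRST(T) = { 'd' }

S → x T g: PREDICT = { 'x' }
  'x' is in predict set, so this production goes in M[S, 'x']
S → T g d: PREDICT = { 'd' }

M[S, 'x'] = S → x T g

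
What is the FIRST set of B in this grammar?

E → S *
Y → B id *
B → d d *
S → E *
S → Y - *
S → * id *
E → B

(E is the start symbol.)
To compute FIRST(B), examine every production with B on the left-hand side, reading each right-hand side left to right until a non-nullable symbol is reached.

From B → d d *:
  - d is a terminal: add 'd' and stop

Collecting: FIRST(B) = { 'd' }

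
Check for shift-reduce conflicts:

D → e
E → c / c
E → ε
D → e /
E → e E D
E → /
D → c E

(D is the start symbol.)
A shift-reduce conflict occurs when an LR(0) state has both:
  - a complete (reduce) item [A → α .] (dot at the end), and
  - a shift item [B → β . c γ] (dot before a terminal).

Augment with D' → D and build the canonical LR(0) collection (I0 = CLOSURE({[D' → . D]}), then GOTO on every symbol after a dot until no new states appear). It has 13 states:
  I0: { [D → . c E], [D → . e /], [D → . e], [D' → . D] }  — shift
  I1: { [D' → D .] }  — accept
  I2: { [D → c . E], [E → . /], [E → . c / c], [E → . e E D], [E → .] }  — shift, reduce
  I3: { [D → e . /], [D → e .] }  — shift, reduce
  I4: { [D → e / .] }  — reduce
  I5: { [E → / .] }  — reduce
  I6: { [D → c E .] }  — reduce
  I7: { [E → c . / c] }  — shift
  I8: { [E → . /], [E → . c / c], [E → . e E D], [E → .], [E → e . E D] }  — shift, reduce
  I9: { [D → . c E], [D → . e /], [D → . e], [E → e E . D] }  — shift
  I10: { [E → e E D .] }  — reduce
  I11: { [E → c / . c] }  — shift
  I12: { [E → c / c .] }  — reduce

I2 contains reduce item [E → .] and shift items [E → . /], [E → . c / c], [E → . e E D] — shift-reduce conflict.
I3 contains reduce item [D → e .] and shift item [D → e . /] — shift-reduce conflict.
I8 contains reduce item [E → .] and shift items [E → . /], [E → . c / c], [E → . e E D] — shift-reduce conflict.

Answer: Yes — I2: [E → .] vs [E → . /]; I3: [D → e .] vs [D → e . /]; I8: [E → .] vs [E → . /]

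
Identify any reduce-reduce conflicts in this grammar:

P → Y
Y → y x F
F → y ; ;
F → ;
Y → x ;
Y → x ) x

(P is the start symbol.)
No reduce-reduce conflicts

Augment with P' → P and build the canonical LR(0) collection (I0 = CLOSURE({[P' → . P]}), then GOTO on every symbol after a dot until no new states appear). It has 14 states:
  I0: { [P → . Y], [P' → . P], [Y → . x ) x], [Y → . x ;], [Y → . y x F] }  — shift
  I1: { [P' → P .] }  — accept
  I2: { [P → Y .] }  — reduce
  I3: { [Y → x . ) x], [Y → x . ;] }  — shift
  I4: { [Y → y . x F] }  — shift
  I5: { [F → . ;], [F → . y ; ;], [Y → y x . F] }  — shift
  I6: { [F → ; .] }  — reduce
  I7: { [Y → y x F .] }  — reduce
  I8: { [F → y . ; ;] }  — shift
  I9: { [F → y ; . ;] }  — shift
  I10: { [F → y ; ; .] }  — reduce
  I11: { [Y → x ) . x] }  — shift
  I12: { [Y → x ; .] }  — reduce
  I13: { [Y → x ) x .] }  — reduce

No state contains more than one complete item.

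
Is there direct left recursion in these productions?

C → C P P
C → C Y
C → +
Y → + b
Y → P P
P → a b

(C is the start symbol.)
Yes, C is left-recursive

Direct left recursion occurs when N → N α for some non-terminal N (the right-hand side begins with the left-hand side itself).

C → C P P: LEFT RECURSIVE (starts with C)
C → C Y: LEFT RECURSIVE (starts with C)
C → +: starts with '+'
Y → + b: starts with '+'
Y → P P: starts with P
P → a b: starts with a

The grammar has direct left recursion on: C.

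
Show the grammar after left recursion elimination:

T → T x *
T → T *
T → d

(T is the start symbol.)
T is directly left-recursive. The standard transformation for
  A → A α₁ | ... | A α_m | β₁ | ... | β_n
is
  A  → β₁ A' | ... | β_n A'
  A' → α₁ A' | ... | α_m A' | ε

T → d becomes T → d T'
T → T x * becomes T' → x * T'
T → T * becomes T' → * T'
Add T' → ε

Resulting grammar:
T → d T'
T' → x * T'
T' → * T'
T' → ε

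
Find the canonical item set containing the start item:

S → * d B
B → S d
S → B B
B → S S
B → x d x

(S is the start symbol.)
First, augment the grammar with S' → S
I₀ = CLOSURE({ [S' → . S] }):
  [S' → . S] has the dot before S: add [S → . * d B], [S → . B B]
  [S → . B B] has the dot before B: add [B → . S d], [B → . S S], [B → . x d x]
No further items can be added.

I₀ = { [B → . S S], [B → . S d], [B → . x d x], [S → . * d B], [S → . B B], [S' → . S] }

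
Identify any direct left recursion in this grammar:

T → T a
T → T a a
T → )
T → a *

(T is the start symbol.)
Direct left recursion occurs when N → N α for some non-terminal N (the right-hand side begins with the left-hand side itself).

T → T a: LEFT RECURSIVE (starts with T)
T → T a a: LEFT RECURSIVE (starts with T)
T → ): starts with ')'
T → a *: starts with a

The grammar has direct left recursion on: T.

Answer: Yes, T is left-recursive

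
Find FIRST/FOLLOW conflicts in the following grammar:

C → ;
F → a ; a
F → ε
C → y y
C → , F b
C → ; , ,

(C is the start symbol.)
A FIRST/FOLLOW conflict occurs when a non-terminal N has a nullable alternative N → β (β ⇒* ε) and another alternative N → α with FIRST(α) ∩ FOLLOW(N) ≠ ∅: on such a lookahead the parser cannot decide between expanding α and letting N vanish via β.

Nullable non-terminals: F.

F: nullable alternative(s) F → ε; FOLLOW(F) = { 'b' }
  F → a ; a: FIRST \ {ε} = { 'a' } — disjoint from FOLLOW(F)
  F → ε: FIRST \ {ε} = { } — this is the only nullable alternative, skip

C has no nullable alternative, so no FIRST/FOLLOW check is needed there.

No FIRST/FOLLOW conflicts found.

Answer: No FIRST/FOLLOW conflicts.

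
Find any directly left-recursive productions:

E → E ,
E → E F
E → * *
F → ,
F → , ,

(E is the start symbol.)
Yes, E is left-recursive

Direct left recursion occurs when N → N α for some non-terminal N (the right-hand side begins with the left-hand side itself).

E → E ,: LEFT RECURSIVE (starts with E)
E → E F: LEFT RECURSIVE (starts with E)
E → * *: starts with '*'
F → ,: starts with ','
F → , ,: starts with ','

The grammar has direct left recursion on: E.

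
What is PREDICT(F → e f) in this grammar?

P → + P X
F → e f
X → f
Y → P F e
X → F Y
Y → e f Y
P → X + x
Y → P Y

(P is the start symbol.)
{ 'e' }

PREDICT(F → e f) = (FIRST(RHS) \ {ε}) ∪ (FOLLOW(F) if ε ∈ FIRST(RHS), i.e. RHS ⇒* ε)
FIRST(e f) = { 'e' }
ε ∉ FIRST(e f), so FOLLOW(F) is not added.
PREDICT(F → e f) = { 'e' }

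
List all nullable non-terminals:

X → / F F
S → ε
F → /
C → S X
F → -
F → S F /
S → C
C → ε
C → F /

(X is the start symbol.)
ε-productions: S → ε, C → ε
So S, C are immediately nullable.
No further non-terminal can be added: every production for the remaining non-terminals contains a terminal or a non-nullable non-terminal.
Nullable = { 'C', 'S' }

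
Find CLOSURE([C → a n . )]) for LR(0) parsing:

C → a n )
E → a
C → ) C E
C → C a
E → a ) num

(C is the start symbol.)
{ [C → a n . )] }

To compute CLOSURE, for each item [A → α.Bβ] where B is a non-terminal, add [B → .γ] for all productions B → γ; repeat for the newly added items until nothing changes.

Start with: [C → a n . )]
The dot precedes the terminal ')', so nothing is added.

CLOSURE = { [C → a n . )] }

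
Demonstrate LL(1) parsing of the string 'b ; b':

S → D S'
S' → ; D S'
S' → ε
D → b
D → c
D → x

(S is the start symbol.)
Stack is shown with the top on the left.

Stack     Input    Action
-------------------------
S $       b ; b $  output S → D S'
D S' $    b ; b $  output D → b
b S' $    b ; b $  match 'b'
S' $      ; b $    output S' → ; D S'
; D S' $  ; b $    match ';'
D S' $    b $      output D → b
b S' $    b $      match 'b'
S' $      $        output S' → ε
$         $        accept

The string is accepted.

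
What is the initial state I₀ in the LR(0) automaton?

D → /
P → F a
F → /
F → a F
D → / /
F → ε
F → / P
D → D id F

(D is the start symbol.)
{ [D → . / /], [D → . /], [D → . D id F], [D' → . D] }

First, augment the grammar with D' → D
I₀ = CLOSURE({ [D' → . D] }):
  [D' → . D] has the dot before D: add [D → . /], [D → . / /], [D → . D id F]
No further items can be added.

I₀ = { [D → . / /], [D → . /], [D → . D id F], [D' → . D] }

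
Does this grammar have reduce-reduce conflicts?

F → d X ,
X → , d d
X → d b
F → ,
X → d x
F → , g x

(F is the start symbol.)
Augment with F' → F and build the canonical LR(0) collection (I0 = CLOSURE({[F' → . F]}), then GOTO on every symbol after a dot until no new states appear). It has 14 states:
  I0: { [F → . , g x], [F → . ,], [F → . d X ,], [F' → . F] }  — shift
  I1: { [F → , . g x], [F → , .] }  — shift, reduce
  I2: { [F' → F .] }  — accept
  I3: { [F → d . X ,], [X → . , d d], [X → . d b], [X → . d x] }  — shift
  I4: { [X → , . d d] }  — shift
  I5: { [F → d X . ,] }  — shift
  I6: { [X → d . b], [X → d . x] }  — shift
  I7: { [X → d b .] }  — reduce
  I8: { [X → d x .] }  — reduce
  I9: { [F → d X , .] }  — reduce
  I10: { [X → , d . d] }  — shift
  I11: { [X → , d d .] }  — reduce
  I12: { [F → , g . x] }  — shift
  I13: { [F → , g x .] }  — reduce

No state contains more than one complete item.

Answer: No reduce-reduce conflicts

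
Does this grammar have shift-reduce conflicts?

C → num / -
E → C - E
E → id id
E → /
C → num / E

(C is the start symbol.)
Augment with C' → C and build the canonical LR(0) collection (I0 = CLOSURE({[C' → . C]}), then GOTO on every symbol after a dot until no new states appear). It has 12 states:
  I0: { [C → . num / -], [C → . num / E], [C' → . C] }  — shift
  I1: { [C' → C .] }  — accept
  I2: { [C → num . / -], [C → num . / E] }  — shift
  I3: { [C → . num / -], [C → . num / E], [C → num / . -], [C → num / . E], [E → . /], [E → . C - E], [E → . id id] }  — shift
  I4: { [C → num / - .] }  — reduce
  I5: { [E → / .] }  — reduce
  I6: { [E → C . - E] }  — shift
  I7: { [C → num / E .] }  — reduce
  I8: { [E → id . id] }  — shift
  I9: { [E → id id .] }  — reduce
  I10: { [C → . num / -], [C → . num / E], [E → . /], [E → . C - E], [E → . id id], [E → C - . E] }  — shift
  I11: { [E → C - E .] }  — reduce

No state contains both a complete item and a shift item.

Answer: No shift-reduce conflicts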